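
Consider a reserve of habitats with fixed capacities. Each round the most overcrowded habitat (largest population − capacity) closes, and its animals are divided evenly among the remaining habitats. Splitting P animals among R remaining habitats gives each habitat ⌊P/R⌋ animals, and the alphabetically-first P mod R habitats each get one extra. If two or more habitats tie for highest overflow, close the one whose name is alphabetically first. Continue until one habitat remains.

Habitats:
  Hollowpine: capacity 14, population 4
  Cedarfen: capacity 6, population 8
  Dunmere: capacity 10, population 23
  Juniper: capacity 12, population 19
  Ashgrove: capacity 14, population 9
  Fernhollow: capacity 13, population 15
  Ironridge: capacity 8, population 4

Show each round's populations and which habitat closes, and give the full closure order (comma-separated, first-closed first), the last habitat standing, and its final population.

Closure order: Dunmere, Juniper, Cedarfen, Fernhollow, Ashgrove, Ironridge
Last habitat: Hollowpine with 82 animals

Round 1: Ashgrove=9 Cedarfen=8 Dunmere=23 Fernhollow=15 Hollowpine=4 Ironridge=4 Juniper=19 → close Dunmere (overflow 13)
  23÷6 = 3 each, +1 to first 5
Round 2: Ashgrove=13 Cedarfen=12 Fernhollow=19 Hollowpine=8 Ironridge=8 Juniper=22 → close Juniper (overflow 10)
  22÷5 = 4 each, +1 to first 2
Round 3: Ashgrove=18 Cedarfen=17 Fernhollow=23 Hollowpine=12 Ironridge=12 → close Cedarfen (overflow 11)
  17÷4 = 4 each, +1 to first 1
Round 4: Ashgrove=23 Fernhollow=27 Hollowpine=16 Ironridge=16 → close Fernhollow (overflow 14)
  27÷3 = 9 each, +1 to first 0
Round 5: Ashgrove=32 Hollowpine=25 Ironridge=25 → close Ashgrove (overflow 18)
  32÷2 = 16 each, +1 to first 0
Round 6: Hollowpine=41 Ironridge=41 → close Ironridge (overflow 33)
  41÷1 = 41 each, +1 to first 0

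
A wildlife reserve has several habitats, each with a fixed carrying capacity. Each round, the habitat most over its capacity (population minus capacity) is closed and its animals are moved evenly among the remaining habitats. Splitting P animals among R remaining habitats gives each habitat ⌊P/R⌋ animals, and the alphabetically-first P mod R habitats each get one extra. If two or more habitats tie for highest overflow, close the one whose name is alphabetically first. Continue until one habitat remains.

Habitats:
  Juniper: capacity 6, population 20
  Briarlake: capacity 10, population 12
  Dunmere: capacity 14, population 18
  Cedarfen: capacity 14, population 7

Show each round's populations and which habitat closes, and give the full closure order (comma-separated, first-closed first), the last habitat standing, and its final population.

Closure order: Juniper, Dunmere, Briarlake
Last habitat: Cedarfen with 57 animals

Round 1: Briarlake=12 Cedarfen=7 Dunmere=18 Juniper=20 → close Juniper (overflow 14)
  20÷3 = 6 each, +1 to first 2
Round 2: Briarlake=19 Cedarfen=14 Dunmere=24 → close Dunmere (overflow 10)
  24÷2 = 12 each, +1 to first 0
Round 3: Briarlake=31 Cedarfen=26 → close Briarlake (overflow 21)
  31÷1 = 31 each, +1 to first 0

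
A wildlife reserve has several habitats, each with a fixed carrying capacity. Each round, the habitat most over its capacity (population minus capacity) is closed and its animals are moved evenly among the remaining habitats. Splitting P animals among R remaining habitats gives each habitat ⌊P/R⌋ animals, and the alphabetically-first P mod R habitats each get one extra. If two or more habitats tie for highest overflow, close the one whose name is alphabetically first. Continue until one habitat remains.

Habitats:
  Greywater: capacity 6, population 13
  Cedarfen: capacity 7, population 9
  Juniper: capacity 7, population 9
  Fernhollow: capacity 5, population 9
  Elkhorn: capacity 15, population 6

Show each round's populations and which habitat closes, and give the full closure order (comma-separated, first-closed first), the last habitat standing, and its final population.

Round 1: Cedarfen=9 Elkhorn=6 Fernhollow=9 Greywater=13 Juniper=9 → close Greywater (overflow 7)
  13÷4 = 3 each, +1 to first 1
Round 2: Cedarfen=13 Elkhorn=9 Fernhollow=12 Juniper=12 → close Fernhollow (overflow 7)
  12÷3 = 4 each, +1 to first 0
Round 3: Cedarfen=17 Elkhorn=13 Juniper=16 → close Cedarfen (overflow 10)
  17÷2 = 8 each, +1 to first 1
Round 4: Elkhorn=22 Juniper=24 → close Juniper (overflow 17)
  24÷1 = 24 each, +1 to first 0

Closure order: Greywater, Fernhollow, Cedarfen, Juniper
Last habitat: Elkhorn with 46 animals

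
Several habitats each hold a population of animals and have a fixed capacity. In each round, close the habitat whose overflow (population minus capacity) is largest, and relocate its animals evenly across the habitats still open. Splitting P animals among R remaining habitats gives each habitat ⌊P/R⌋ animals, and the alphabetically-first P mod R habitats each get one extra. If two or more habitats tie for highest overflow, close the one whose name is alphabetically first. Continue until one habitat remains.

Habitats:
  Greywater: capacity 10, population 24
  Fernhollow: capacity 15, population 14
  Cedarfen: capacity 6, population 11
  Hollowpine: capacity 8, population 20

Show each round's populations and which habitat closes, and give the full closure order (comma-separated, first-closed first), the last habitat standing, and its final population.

Round 1: Cedarfen=11 Fernhollow=14 Greywater=24 Hollowpine=20 → close Greywater (overflow 14)
  24÷3 = 8 each, +1 to first 0
Round 2: Cedarfen=19 Fernhollow=22 Hollowpine=28 → close Hollowpine (overflow 20)
  28÷2 = 14 each, +1 to first 0
Round 3: Cedarfen=33 Fernhollow=36 → close Cedarfen (overflow 27)
  33÷1 = 33 each, +1 to first 0

Closure order: Greywater, Hollowpine, Cedarfen
Last habitat: Fernhollow with 69 animals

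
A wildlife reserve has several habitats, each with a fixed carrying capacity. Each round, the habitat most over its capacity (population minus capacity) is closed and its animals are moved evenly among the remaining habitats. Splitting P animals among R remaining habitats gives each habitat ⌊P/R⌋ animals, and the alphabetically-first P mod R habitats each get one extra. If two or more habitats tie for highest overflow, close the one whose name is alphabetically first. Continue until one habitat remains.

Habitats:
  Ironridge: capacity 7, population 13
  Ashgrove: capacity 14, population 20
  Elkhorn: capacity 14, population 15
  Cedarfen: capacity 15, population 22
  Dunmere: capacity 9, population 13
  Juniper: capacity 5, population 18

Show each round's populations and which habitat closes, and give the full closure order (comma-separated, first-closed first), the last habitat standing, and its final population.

Closure order: Juniper, Cedarfen, Ashgrove, Dunmere, Ironridge
Last habitat: Elkhorn with 101 animals

Round 1: Ashgrove=20 Cedarfen=22 Dunmere=13 Elkhorn=15 Ironridge=13 Juniper=18 → close Juniper (overflow 13)
  18÷5 = 3 each, +1 to first 3
Round 2: Ashgrove=24 Cedarfen=26 Dunmere=17 Elkhorn=18 Ironridge=16 → close Cedarfen (overflow 11)
  26÷4 = 6 each, +1 to first 2
Round 3: Ashgrove=31 Dunmere=24 Elkhorn=24 Ironridge=22 → close Ashgrove (overflow 17)
  31÷3 = 10 each, +1 to first 1
Round 4: Dunmere=35 Elkhorn=34 Ironridge=32 → close Dunmere (overflow 26)
  35÷2 = 17 each, +1 to first 1
Round 5: Elkhorn=52 Ironridge=49 → close Ironridge (overflow 42)
  49÷1 = 49 each, +1 to first 0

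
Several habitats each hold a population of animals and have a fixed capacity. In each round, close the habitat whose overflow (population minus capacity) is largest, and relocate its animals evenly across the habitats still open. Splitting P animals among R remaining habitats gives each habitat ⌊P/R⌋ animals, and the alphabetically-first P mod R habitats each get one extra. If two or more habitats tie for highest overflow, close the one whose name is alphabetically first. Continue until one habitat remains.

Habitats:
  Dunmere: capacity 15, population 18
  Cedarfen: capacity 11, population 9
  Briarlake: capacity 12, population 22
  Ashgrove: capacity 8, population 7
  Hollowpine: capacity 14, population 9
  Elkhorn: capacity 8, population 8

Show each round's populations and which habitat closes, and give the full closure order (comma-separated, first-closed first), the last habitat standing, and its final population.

Round 1: Ashgrove=7 Briarlake=22 Cedarfen=9 Dunmere=18 Elkhorn=8 Hollowpine=9 → close Briarlake (overflow 10)
  22÷5 = 4 each, +1 to first 2
Round 2: Ashgrove=12 Cedarfen=14 Dunmere=22 Elkhorn=12 Hollowpine=13 → close Dunmere (overflow 7)
  22÷4 = 5 each, +1 to first 2
Round 3: Ashgrove=18 Cedarfen=20 Elkhorn=17 Hollowpine=18 → close Ashgrove (overflow 10)
  18÷3 = 6 each, +1 to first 0
Round 4: Cedarfen=26 Elkhorn=23 Hollowpine=24 → close Cedarfen (overflow 15)
  26÷2 = 13 each, +1 to first 0
Round 5: Elkhorn=36 Hollowpine=37 → close Elkhorn (overflow 28)
  36÷1 = 36 each, +1 to first 0

Closure order: Briarlake, Dunmere, Ashgrove, Cedarfen, Elkhorn
Last habitat: Hollowpine with 73 animals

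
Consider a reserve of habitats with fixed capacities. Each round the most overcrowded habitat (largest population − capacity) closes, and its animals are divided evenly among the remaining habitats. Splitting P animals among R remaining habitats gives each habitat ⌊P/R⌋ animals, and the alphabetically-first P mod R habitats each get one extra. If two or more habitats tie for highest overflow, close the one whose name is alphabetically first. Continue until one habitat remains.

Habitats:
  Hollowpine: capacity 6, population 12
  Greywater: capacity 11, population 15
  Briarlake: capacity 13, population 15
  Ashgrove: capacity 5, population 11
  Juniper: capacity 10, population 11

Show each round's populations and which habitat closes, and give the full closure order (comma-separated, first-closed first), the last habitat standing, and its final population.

Round 1: Ashgrove=11 Briarlake=15 Greywater=15 Hollowpine=12 Juniper=11 → close Ashgrove (overflow 6)
  11÷4 = 2 each, +1 to first 3
Round 2: Briarlake=18 Greywater=18 Hollowpine=15 Juniper=13 → close Hollowpine (overflow 9)
  15÷3 = 5 each, +1 to first 0
Round 3: Briarlake=23 Greywater=23 Juniper=18 → close Greywater (overflow 12)
  23÷2 = 11 each, +1 to first 1
Round 4: Briarlake=35 Juniper=29 → close Briarlake (overflow 22)
  35÷1 = 35 each, +1 to first 0

Closure order: Ashgrove, Hollowpine, Greywater, Briarlake
Last habitat: Juniper with 64 animals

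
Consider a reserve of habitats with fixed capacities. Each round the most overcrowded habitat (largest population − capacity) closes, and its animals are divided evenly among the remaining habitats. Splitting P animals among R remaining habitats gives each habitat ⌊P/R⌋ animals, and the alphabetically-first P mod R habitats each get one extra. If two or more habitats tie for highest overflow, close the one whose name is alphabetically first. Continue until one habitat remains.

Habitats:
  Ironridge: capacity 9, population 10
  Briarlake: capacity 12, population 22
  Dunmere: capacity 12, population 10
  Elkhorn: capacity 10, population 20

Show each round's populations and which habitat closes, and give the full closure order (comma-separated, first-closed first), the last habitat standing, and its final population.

Round 1: Briarlake=22 Dunmere=10 Elkhorn=20 Ironridge=10 → close Briarlake (overflow 10)
  22÷3 = 7 each, +1 to first 1
Round 2: Dunmere=18 Elkhorn=27 Ironridge=17 → close Elkhorn (overflow 17)
  27÷2 = 13 each, +1 to first 1
Round 3: Dunmere=32 Ironridge=30 → close Ironridge (overflow 21)
  30÷1 = 30 each, +1 to first 0

Closure order: Briarlake, Elkhorn, Ironridge
Last habitat: Dunmere with 62 animals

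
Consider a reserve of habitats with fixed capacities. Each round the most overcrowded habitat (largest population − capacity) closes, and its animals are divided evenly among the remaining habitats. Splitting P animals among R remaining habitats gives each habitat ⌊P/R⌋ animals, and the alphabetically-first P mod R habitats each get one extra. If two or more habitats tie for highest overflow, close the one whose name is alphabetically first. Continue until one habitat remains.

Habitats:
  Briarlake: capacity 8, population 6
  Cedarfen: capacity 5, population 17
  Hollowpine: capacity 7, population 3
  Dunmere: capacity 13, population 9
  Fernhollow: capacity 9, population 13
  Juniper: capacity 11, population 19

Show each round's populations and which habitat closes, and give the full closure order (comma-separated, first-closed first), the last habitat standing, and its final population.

Round 1: Briarlake=6 Cedarfen=17 Dunmere=9 Fernhollow=13 Hollowpine=3 Juniper=19 → close Cedarfen (overflow 12)
  17÷5 = 3 each, +1 to first 2
Round 2: Briarlake=10 Dunmere=13 Fernhollow=16 Hollowpine=6 Juniper=22 → close Juniper (overflow 11)
  22÷4 = 5 each, +1 to first 2
Round 3: Briarlake=16 Dunmere=19 Fernhollow=21 Hollowpine=11 → close Fernhollow (overflow 12)
  21÷3 = 7 each, +1 to first 0
Round 4: Briarlake=23 Dunmere=26 Hollowpine=18 → close Briarlake (overflow 15)
  23÷2 = 11 each, +1 to first 1
Round 5: Dunmere=38 Hollowpine=29 → close Dunmere (overflow 25)
  38÷1 = 38 each, +1 to first 0

Closure order: Cedarfen, Juniper, Fernhollow, Briarlake, Dunmere
Last habitat: Hollowpine with 67 animals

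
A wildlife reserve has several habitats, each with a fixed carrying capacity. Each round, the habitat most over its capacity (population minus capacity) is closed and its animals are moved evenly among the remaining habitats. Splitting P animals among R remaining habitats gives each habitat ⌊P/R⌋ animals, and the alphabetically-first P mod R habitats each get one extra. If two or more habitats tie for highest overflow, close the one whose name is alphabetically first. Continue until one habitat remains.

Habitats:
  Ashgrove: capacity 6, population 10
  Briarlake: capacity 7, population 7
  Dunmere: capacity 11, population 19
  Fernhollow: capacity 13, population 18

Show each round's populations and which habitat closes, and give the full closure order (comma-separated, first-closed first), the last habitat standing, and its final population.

Closure order: Dunmere, Ashgrove, Fernhollow
Last habitat: Briarlake with 54 animals

Round 1: Ashgrove=10 Briarlake=7 Dunmere=19 Fernhollow=18 → close Dunmere (overflow 8)
  19÷3 = 6 each, +1 to first 1
Round 2: Ashgrove=17 Briarlake=13 Fernhollow=24 → close Ashgrove (overflow 11)
  17÷2 = 8 each, +1 to first 1
Round 3: Briarlake=22 Fernhollow=32 → close Fernhollow (overflow 19)
  32÷1 = 32 each, +1 to first 0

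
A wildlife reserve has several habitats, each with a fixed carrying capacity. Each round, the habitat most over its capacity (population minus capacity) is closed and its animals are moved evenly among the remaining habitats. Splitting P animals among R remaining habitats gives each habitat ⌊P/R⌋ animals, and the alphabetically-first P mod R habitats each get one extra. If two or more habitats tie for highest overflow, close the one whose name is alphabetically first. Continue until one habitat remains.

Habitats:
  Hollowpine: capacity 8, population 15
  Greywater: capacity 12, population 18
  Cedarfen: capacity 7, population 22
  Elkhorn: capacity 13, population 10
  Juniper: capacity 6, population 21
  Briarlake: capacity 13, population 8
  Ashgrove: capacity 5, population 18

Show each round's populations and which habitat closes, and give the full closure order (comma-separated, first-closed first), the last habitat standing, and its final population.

Round 1: Ashgrove=18 Briarlake=8 Cedarfen=22 Elkhorn=10 Greywater=18 Hollowpine=15 Juniper=21 → close Cedarfen (overflow 15)
  22÷6 = 3 each, +1 to first 4
Round 2: Ashgrove=22 Briarlake=12 Elkhorn=14 Greywater=22 Hollowpine=18 Juniper=24 → close Juniper (overflow 18)
  24÷5 = 4 each, +1 to first 4
Round 3: Ashgrove=27 Briarlake=17 Elkhorn=19 Greywater=27 Hollowpine=22 → close Ashgrove (overflow 22)
  27÷4 = 6 each, +1 to first 3
Round 4: Briarlake=24 Elkhorn=26 Greywater=34 Hollowpine=28 → close Greywater (overflow 22)
  34÷3 = 11 each, +1 to first 1
Round 5: Briarlake=36 Elkhorn=37 Hollowpine=39 → close Hollowpine (overflow 31)
  39÷2 = 19 each, +1 to first 1
Round 6: Briarlake=56 Elkhorn=56 → close Briarlake (overflow 43)
  56÷1 = 56 each, +1 to first 0

Closure order: Cedarfen, Juniper, Ashgrove, Greywater, Hollowpine, Briarlake
Last habitat: Elkhorn with 112 animals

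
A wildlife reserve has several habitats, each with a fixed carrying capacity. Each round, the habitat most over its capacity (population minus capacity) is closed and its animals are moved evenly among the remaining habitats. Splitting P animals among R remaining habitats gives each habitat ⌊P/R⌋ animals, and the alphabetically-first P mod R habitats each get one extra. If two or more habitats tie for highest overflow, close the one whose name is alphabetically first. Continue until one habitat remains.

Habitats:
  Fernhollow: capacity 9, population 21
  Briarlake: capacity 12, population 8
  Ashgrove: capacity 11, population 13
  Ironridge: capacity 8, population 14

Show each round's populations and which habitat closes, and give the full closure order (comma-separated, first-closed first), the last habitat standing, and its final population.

Closure order: Fernhollow, Ironridge, Ashgrove
Last habitat: Briarlake with 56 animals

Round 1: Ashgrove=13 Briarlake=8 Fernhollow=21 Ironridge=14 → close Fernhollow (overflow 12)
  21÷3 = 7 each, +1 to first 0
Round 2: Ashgrove=20 Briarlake=15 Ironridge=21 → close Ironridge (overflow 13)
  21÷2 = 10 each, +1 to first 1
Round 3: Ashgrove=31 Briarlake=25 → close Ashgrove (overflow 20)
  31÷1 = 31 each, +1 to first 0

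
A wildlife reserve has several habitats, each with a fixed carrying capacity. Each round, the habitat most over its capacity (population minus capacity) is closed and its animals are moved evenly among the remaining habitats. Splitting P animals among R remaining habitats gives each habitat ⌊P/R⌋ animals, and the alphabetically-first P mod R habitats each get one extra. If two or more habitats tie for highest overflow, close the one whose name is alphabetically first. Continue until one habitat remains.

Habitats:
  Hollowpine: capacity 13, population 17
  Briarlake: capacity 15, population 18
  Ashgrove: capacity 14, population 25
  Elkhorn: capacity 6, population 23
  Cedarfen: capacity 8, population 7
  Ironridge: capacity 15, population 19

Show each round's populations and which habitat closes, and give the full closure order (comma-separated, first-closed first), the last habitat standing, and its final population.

Closure order: Elkhorn, Ashgrove, Briarlake, Hollowpine, Ironridge
Last habitat: Cedarfen with 109 animals

Round 1: Ashgrove=25 Briarlake=18 Cedarfen=7 Elkhorn=23 Hollowpine=17 Ironridge=19 → close Elkhorn (overflow 17)
  23÷5 = 4 each, +1 to first 3
Round 2: Ashgrove=30 Briarlake=23 Cedarfen=12 Hollowpine=21 Ironridge=23 → close Ashgrove (overflow 16)
  30÷4 = 7 each, +1 to first 2
Round 3: Briarlake=31 Cedarfen=20 Hollowpine=28 Ironridge=30 → close Briarlake (overflow 16)
  31÷3 = 10 each, +1 to first 1
Round 4: Cedarfen=31 Hollowpine=38 Ironridge=40 → close Hollowpine (overflow 25)
  38÷2 = 19 each, +1 to first 0
Round 5: Cedarfen=50 Ironridge=59 → close Ironridge (overflow 44)
  59÷1 = 59 each, +1 to first 0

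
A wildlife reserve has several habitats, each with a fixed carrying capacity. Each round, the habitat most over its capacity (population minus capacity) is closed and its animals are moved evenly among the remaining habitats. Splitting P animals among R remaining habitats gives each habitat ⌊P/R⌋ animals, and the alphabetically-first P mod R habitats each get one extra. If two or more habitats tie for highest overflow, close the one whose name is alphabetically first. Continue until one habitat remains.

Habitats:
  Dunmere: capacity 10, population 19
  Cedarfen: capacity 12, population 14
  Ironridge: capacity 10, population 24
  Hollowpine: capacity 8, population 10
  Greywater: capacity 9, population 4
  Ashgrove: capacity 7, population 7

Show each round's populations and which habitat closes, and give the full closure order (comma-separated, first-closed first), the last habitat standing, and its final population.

Round 1: Ashgrove=7 Cedarfen=14 Dunmere=19 Greywater=4 Hollowpine=10 Ironridge=24 → close Ironridge (overflow 14)
  24÷5 = 4 each, +1 to first 4
Round 2: Ashgrove=12 Cedarfen=19 Dunmere=24 Greywater=9 Hollowpine=14 → close Dunmere (overflow 14)
  24÷4 = 6 each, +1 to first 0
Round 3: Ashgrove=18 Cedarfen=25 Greywater=15 Hollowpine=20 → close Cedarfen (overflow 13)
  25÷3 = 8 each, +1 to first 1
Round 4: Ashgrove=27 Greywater=23 Hollowpine=28 → close Ashgrove (overflow 20)
  27÷2 = 13 each, +1 to first 1
Round 5: Greywater=37 Hollowpine=41 → close Hollowpine (overflow 33)
  41÷1 = 41 each, +1 to first 0

Closure order: Ironridge, Dunmere, Cedarfen, Ashgrove, Hollowpine
Last habitat: Greywater with 78 animals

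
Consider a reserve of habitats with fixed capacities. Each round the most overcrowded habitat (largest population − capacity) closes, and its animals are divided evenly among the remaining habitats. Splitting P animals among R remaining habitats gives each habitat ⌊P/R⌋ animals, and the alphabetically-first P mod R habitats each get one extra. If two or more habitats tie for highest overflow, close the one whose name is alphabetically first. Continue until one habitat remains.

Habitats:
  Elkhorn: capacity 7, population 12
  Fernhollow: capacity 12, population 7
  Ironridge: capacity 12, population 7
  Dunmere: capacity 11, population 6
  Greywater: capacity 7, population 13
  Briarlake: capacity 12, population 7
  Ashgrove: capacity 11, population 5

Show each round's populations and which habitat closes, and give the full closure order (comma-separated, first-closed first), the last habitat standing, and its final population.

Closure order: Greywater, Elkhorn, Ashgrove, Briarlake, Dunmere, Fernhollow
Last habitat: Ironridge with 57 animals

Round 1: Ashgrove=5 Briarlake=7 Dunmere=6 Elkhorn=12 Fernhollow=7 Greywater=13 Ironridge=7 → close Greywater (overflow 6)
  13÷6 = 2 each, +1 to first 1
Round 2: Ashgrove=8 Briarlake=9 Dunmere=8 Elkhorn=14 Fernhollow=9 Ironridge=9 → close Elkhorn (overflow 7)
  14÷5 = 2 each, +1 to first 4
Round 3: Ashgrove=11 Briarlake=12 Dunmere=11 Fernhollow=12 Ironridge=11 → close Ashgrove (overflow 0)
  11÷4 = 2 each, +1 to first 3
Round 4: Briarlake=15 Dunmere=14 Fernhollow=15 Ironridge=13 → close Briarlake (overflow 3)
  15÷3 = 5 each, +1 to first 0
Round 5: Dunmere=19 Fernhollow=20 Ironridge=18 → close Dunmere (overflow 8)
  19÷2 = 9 each, +1 to first 1
Round 6: Fernhollow=30 Ironridge=27 → close Fernhollow (overflow 18)
  30÷1 = 30 each, +1 to first 0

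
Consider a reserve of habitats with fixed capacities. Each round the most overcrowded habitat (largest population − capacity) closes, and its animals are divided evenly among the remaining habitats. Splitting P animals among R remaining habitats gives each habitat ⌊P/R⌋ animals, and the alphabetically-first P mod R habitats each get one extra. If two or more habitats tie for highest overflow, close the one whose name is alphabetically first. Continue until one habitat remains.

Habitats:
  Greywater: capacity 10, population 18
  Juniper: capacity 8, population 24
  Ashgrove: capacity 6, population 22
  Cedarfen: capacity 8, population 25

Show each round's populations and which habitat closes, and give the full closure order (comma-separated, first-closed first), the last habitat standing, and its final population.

Closure order: Cedarfen, Ashgrove, Juniper
Last habitat: Greywater with 89 animals

Round 1: Ashgrove=22 Cedarfen=25 Greywater=18 Juniper=24 → close Cedarfen (overflow 17)
  25÷3 = 8 each, +1 to first 1
Round 2: Ashgrove=31 Greywater=26 Juniper=32 → close Ashgrove (overflow 25)
  31÷2 = 15 each, +1 to first 1
Round 3: Greywater=42 Juniper=47 → close Juniper (overflow 39)
  47÷1 = 47 each, +1 to first 0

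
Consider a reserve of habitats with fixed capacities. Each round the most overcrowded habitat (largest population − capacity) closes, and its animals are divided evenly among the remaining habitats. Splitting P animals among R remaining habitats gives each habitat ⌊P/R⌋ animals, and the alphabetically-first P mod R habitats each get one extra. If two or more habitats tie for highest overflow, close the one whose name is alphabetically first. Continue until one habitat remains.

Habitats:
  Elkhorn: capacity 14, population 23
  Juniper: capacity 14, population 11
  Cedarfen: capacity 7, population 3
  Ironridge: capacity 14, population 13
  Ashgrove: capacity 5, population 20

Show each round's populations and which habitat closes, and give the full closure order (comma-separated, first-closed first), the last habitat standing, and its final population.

Round 1: Ashgrove=20 Cedarfen=3 Elkhorn=23 Ironridge=13 Juniper=11 → close Ashgrove (overflow 15)
  20÷4 = 5 each, +1 to first 0
Round 2: Cedarfen=8 Elkhorn=28 Ironridge=18 Juniper=16 → close Elkhorn (overflow 14)
  28÷3 = 9 each, +1 to first 1
Round 3: Cedarfen=18 Ironridge=27 Juniper=25 → close Ironridge (overflow 13)
  27÷2 = 13 each, +1 to first 1
Round 4: Cedarfen=32 Juniper=38 → close Cedarfen (overflow 25)
  32÷1 = 32 each, +1 to first 0

Closure order: Ashgrove, Elkhorn, Ironridge, Cedarfen
Last habitat: Juniper with 70 animals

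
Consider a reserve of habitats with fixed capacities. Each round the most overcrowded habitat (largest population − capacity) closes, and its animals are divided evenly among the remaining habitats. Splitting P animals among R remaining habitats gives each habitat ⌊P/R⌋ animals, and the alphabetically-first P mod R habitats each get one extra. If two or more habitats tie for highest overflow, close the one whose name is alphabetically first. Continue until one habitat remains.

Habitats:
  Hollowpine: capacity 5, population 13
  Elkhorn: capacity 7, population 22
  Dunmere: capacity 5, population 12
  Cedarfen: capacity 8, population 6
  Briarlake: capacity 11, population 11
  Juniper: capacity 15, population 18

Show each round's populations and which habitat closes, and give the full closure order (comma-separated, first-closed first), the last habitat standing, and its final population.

Closure order: Elkhorn, Hollowpine, Dunmere, Briarlake, Juniper
Last habitat: Cedarfen with 82 animals

Round 1: Briarlake=11 Cedarfen=6 Dunmere=12 Elkhorn=22 Hollowpine=13 Juniper=18 → close Elkhorn (overflow 15)
  22÷5 = 4 each, +1 to first 2
Round 2: Briarlake=16 Cedarfen=11 Dunmere=16 Hollowpine=17 Juniper=22 → close Hollowpine (overflow 12)
  17÷4 = 4 each, +1 to first 1
Round 3: Briarlake=21 Cedarfen=15 Dunmere=20 Juniper=26 → close Dunmere (overflow 15)
  20÷3 = 6 each, +1 to first 2
Round 4: Briarlake=28 Cedarfen=22 Juniper=32 → close Briarlake (overflow 17)
  28÷2 = 14 each, +1 to first 0
Round 5: Cedarfen=36 Juniper=46 → close Juniper (overflow 31)
  46÷1 = 46 each, +1 to first 0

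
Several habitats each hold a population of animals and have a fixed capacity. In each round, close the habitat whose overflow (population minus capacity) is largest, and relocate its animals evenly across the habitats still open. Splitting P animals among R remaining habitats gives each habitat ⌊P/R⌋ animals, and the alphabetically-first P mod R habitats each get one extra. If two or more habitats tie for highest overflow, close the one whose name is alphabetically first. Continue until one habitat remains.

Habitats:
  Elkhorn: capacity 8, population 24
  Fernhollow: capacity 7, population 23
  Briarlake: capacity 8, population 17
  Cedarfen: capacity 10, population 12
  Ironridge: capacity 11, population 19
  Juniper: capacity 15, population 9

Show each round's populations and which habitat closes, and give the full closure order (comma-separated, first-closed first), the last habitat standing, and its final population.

Closure order: Elkhorn, Fernhollow, Briarlake, Ironridge, Cedarfen
Last habitat: Juniper with 104 animals

Round 1: Briarlake=17 Cedarfen=12 Elkhorn=24 Fernhollow=23 Ironridge=19 Juniper=9 → close Elkhorn (overflow 16)
  24÷5 = 4 each, +1 to first 4
Round 2: Briarlake=22 Cedarfen=17 Fernhollow=28 Ironridge=24 Juniper=13 → close Fernhollow (overflow 21)
  28÷4 = 7 each, +1 to first 0
Round 3: Briarlake=29 Cedarfen=24 Ironridge=31 Juniper=20 → close Briarlake (overflow 21)
  29÷3 = 9 each, +1 to first 2
Round 4: Cedarfen=34 Ironridge=41 Juniper=29 → close Ironridge (overflow 30)
  41÷2 = 20 each, +1 to first 1
Round 5: Cedarfen=55 Juniper=49 → close Cedarfen (overflow 45)
  55÷1 = 55 each, +1 to first 0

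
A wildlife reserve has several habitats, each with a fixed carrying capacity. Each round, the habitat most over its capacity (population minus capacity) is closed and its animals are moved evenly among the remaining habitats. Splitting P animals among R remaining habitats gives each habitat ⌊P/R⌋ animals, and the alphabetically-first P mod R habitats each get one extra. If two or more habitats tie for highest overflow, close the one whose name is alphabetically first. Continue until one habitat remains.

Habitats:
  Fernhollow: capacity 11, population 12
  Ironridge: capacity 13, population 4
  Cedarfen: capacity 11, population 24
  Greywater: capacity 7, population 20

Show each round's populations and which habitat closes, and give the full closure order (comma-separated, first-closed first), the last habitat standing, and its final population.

Closure order: Cedarfen, Greywater, Fernhollow
Last habitat: Ironridge with 60 animals

Round 1: Cedarfen=24 Fernhollow=12 Greywater=20 Ironridge=4 → close Cedarfen (overflow 13)
  24÷3 = 8 each, +1 to first 0
Round 2: Fernhollow=20 Greywater=28 Ironridge=12 → close Greywater (overflow 21)
  28÷2 = 14 each, +1 to first 0
Round 3: Fernhollow=34 Ironridge=26 → close Fernhollow (overflow 23)
  34÷1 = 34 each, +1 to first 0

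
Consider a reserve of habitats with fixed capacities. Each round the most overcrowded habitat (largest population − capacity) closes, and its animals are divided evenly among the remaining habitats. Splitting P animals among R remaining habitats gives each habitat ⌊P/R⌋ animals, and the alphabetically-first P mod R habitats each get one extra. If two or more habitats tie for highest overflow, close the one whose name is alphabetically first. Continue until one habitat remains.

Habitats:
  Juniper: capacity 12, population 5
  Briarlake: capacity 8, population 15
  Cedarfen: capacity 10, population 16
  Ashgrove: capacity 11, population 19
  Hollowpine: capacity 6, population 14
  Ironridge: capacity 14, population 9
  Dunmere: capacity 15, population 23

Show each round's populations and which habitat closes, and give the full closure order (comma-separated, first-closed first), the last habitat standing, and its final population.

Round 1: Ashgrove=19 Briarlake=15 Cedarfen=16 Dunmere=23 Hollowpine=14 Ironridge=9 Juniper=5 → close Ashgrove (overflow 8)
  19÷6 = 3 each, +1 to first 1
Round 2: Briarlake=19 Cedarfen=19 Dunmere=26 Hollowpine=17 Ironridge=12 Juniper=8 → close Briarlake (overflow 11)
  19÷5 = 3 each, +1 to first 4
Round 3: Cedarfen=23 Dunmere=30 Hollowpine=21 Ironridge=16 Juniper=11 → close Dunmere (overflow 15)
  30÷4 = 7 each, +1 to first 2
Round 4: Cedarfen=31 Hollowpine=29 Ironridge=23 Juniper=18 → close Hollowpine (overflow 23)
  29÷3 = 9 each, +1 to first 2
Round 5: Cedarfen=41 Ironridge=33 Juniper=27 → close Cedarfen (overflow 31)
  41÷2 = 20 each, +1 to first 1
Round 6: Ironridge=54 Juniper=47 → close Ironridge (overflow 40)
  54÷1 = 54 each, +1 to first 0

Closure order: Ashgrove, Briarlake, Dunmere, Hollowpine, Cedarfen, Ironridge
Last habitat: Juniper with 101 animals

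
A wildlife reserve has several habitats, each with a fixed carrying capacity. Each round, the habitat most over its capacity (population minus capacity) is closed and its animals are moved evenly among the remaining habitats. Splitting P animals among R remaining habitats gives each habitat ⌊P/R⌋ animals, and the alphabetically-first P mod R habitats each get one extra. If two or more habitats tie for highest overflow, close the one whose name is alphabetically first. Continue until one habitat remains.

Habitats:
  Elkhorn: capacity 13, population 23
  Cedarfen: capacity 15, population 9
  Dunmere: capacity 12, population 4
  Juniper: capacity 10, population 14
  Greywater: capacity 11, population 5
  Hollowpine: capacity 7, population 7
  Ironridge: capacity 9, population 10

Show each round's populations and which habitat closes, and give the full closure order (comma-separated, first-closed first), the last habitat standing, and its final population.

Round 1: Cedarfen=9 Dunmere=4 Elkhorn=23 Greywater=5 Hollowpine=7 Ironridge=10 Juniper=14 → close Elkhorn (overflow 10)
  23÷6 = 3 each, +1 to first 5
Round 2: Cedarfen=13 Dunmere=8 Greywater=9 Hollowpine=11 Ironridge=14 Juniper=17 → close Juniper (overflow 7)
  17÷5 = 3 each, +1 to first 2
Round 3: Cedarfen=17 Dunmere=12 Greywater=12 Hollowpine=14 Ironridge=17 → close Ironridge (overflow 8)
  17÷4 = 4 each, +1 to first 1
Round 4: Cedarfen=22 Dunmere=16 Greywater=16 Hollowpine=18 → close Hollowpine (overflow 11)
  18÷3 = 6 each, +1 to first 0
Round 5: Cedarfen=28 Dunmere=22 Greywater=22 → close Cedarfen (overflow 13)
  28÷2 = 14 each, +1 to first 0
Round 6: Dunmere=36 Greywater=36 → close Greywater (overflow 25)
  36÷1 = 36 each, +1 to first 0

Closure order: Elkhorn, Juniper, Ironridge, Hollowpine, Cedarfen, Greywater
Last habitat: Dunmere with 72 animals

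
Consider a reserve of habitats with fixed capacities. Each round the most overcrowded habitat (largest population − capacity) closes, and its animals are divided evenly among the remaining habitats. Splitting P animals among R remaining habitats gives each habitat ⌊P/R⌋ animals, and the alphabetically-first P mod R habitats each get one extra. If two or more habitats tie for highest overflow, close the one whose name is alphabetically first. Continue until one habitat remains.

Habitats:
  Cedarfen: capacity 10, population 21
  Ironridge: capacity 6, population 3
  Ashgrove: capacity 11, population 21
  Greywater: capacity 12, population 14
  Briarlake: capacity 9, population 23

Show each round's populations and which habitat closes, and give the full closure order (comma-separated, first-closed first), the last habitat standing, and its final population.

Round 1: Ashgrove=21 Briarlake=23 Cedarfen=21 Greywater=14 Ironridge=3 → close Briarlake (overflow 14)
  23÷4 = 5 each, +1 to first 3
Round 2: Ashgrove=27 Cedarfen=27 Greywater=20 Ironridge=8 → close Cedarfen (overflow 17)
  27÷3 = 9 each, +1 to first 0
Round 3: Ashgrove=36 Greywater=29 Ironridge=17 → close Ashgrove (overflow 25)
  36÷2 = 18 each, +1 to first 0
Round 4: Greywater=47 Ironridge=35 → close Greywater (overflow 35)
  47÷1 = 47 each, +1 to first 0

Closure order: Briarlake, Cedarfen, Ashgrove, Greywater
Last habitat: Ironridge with 82 animals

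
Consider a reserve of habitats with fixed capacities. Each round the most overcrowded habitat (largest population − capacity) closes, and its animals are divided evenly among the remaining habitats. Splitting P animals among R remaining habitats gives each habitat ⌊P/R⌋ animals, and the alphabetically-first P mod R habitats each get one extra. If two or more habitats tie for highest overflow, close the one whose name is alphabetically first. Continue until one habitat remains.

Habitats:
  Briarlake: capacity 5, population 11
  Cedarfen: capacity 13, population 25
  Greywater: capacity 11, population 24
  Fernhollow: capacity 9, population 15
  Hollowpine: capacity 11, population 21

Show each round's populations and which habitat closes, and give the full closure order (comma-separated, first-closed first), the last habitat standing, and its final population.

Closure order: Greywater, Cedarfen, Hollowpine, Briarlake
Last habitat: Fernhollow with 96 animals

Round 1: Briarlake=11 Cedarfen=25 Fernhollow=15 Greywater=24 Hollowpine=21 → close Greywater (overflow 13)
  24÷4 = 6 each, +1 to first 0
Round 2: Briarlake=17 Cedarfen=31 Fernhollow=21 Hollowpine=27 → close Cedarfen (overflow 18)
  31÷3 = 10 each, +1 to first 1
Round 3: Briarlake=28 Fernhollow=31 Hollowpine=37 → close Hollowpine (overflow 26)
  37÷2 = 18 each, +1 to first 1
Round 4: Briarlake=47 Fernhollow=49 → close Briarlake (overflow 42)
  47÷1 = 47 each, +1 to first 0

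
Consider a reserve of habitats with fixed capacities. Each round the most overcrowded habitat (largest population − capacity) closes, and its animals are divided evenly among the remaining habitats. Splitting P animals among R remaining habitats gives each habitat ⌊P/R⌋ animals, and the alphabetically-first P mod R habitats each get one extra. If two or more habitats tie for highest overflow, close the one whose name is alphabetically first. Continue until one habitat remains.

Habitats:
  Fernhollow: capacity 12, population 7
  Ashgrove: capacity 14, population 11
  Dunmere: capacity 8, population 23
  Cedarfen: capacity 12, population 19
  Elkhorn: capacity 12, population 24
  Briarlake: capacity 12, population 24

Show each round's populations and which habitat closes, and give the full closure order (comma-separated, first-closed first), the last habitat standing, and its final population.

Round 1: Ashgrove=11 Briarlake=24 Cedarfen=19 Dunmere=23 Elkhorn=24 Fernhollow=7 → close Dunmere (overflow 15)
  23÷5 = 4 each, +1 to first 3
Round 2: Ashgrove=16 Briarlake=29 Cedarfen=24 Elkhorn=28 Fernhollow=11 → close Briarlake (overflow 17)
  29÷4 = 7 each, +1 to first 1
Round 3: Ashgrove=24 Cedarfen=31 Elkhorn=35 Fernhollow=18 → close Elkhorn (overflow 23)
  35÷3 = 11 each, +1 to first 2
Round 4: Ashgrove=36 Cedarfen=43 Fernhollow=29 → close Cedarfen (overflow 31)
  43÷2 = 21 each, +1 to first 1
Round 5: Ashgrove=58 Fernhollow=50 → close Ashgrove (overflow 44)
  58÷1 = 58 each, +1 to first 0

Closure order: Dunmere, Briarlake, Elkhorn, Cedarfen, Ashgrove
Last habitat: Fernhollow with 108 animals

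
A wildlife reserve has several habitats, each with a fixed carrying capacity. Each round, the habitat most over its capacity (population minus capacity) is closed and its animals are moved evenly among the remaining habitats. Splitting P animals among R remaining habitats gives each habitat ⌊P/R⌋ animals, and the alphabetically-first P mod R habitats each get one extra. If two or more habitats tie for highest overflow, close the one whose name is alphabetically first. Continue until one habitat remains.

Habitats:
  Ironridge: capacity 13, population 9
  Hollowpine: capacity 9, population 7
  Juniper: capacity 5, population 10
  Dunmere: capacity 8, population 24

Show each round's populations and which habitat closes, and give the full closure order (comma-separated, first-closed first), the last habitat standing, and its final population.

Round 1: Dunmere=24 Hollowpine=7 Ironridge=9 Juniper=10 → close Dunmere (overflow 16)
  24÷3 = 8 each, +1 to first 0
Round 2: Hollowpine=15 Ironridge=17 Juniper=18 → close Juniper (overflow 13)
  18÷2 = 9 each, +1 to first 0
Round 3: Hollowpine=24 Ironridge=26 → close Hollowpine (overflow 15)
  24÷1 = 24 each, +1 to first 0

Closure order: Dunmere, Juniper, Hollowpine
Last habitat: Ironridge with 50 animals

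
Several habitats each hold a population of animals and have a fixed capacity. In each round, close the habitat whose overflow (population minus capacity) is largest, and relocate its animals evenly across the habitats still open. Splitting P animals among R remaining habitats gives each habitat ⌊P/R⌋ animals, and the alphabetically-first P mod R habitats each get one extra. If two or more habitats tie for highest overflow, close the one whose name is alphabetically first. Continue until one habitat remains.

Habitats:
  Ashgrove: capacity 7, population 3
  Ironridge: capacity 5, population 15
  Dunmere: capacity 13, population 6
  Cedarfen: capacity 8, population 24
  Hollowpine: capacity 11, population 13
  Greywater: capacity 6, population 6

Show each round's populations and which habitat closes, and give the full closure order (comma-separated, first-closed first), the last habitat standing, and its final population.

Closure order: Cedarfen, Ironridge, Hollowpine, Greywater, Ashgrove
Last habitat: Dunmere with 67 animals

Round 1: Ashgrove=3 Cedarfen=24 Dunmere=6 Greywater=6 Hollowpine=13 Ironridge=15 → close Cedarfen (overflow 16)
  24÷5 = 4 each, +1 to first 4
Round 2: Ashgrove=8 Dunmere=11 Greywater=11 Hollowpine=18 Ironridge=19 → close Ironridge (overflow 14)
  19÷4 = 4 each, +1 to first 3
Round 3: Ashgrove=13 Dunmere=16 Greywater=16 Hollowpine=22 → close Hollowpine (overflow 11)
  22÷3 = 7 each, +1 to first 1
Round 4: Ashgrove=21 Dunmere=23 Greywater=23 → close Greywater (overflow 17)
  23÷2 = 11 each, +1 to first 1
Round 5: Ashgrove=33 Dunmere=34 → close Ashgrove (overflow 26)
  33÷1 = 33 each, +1 to first 0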